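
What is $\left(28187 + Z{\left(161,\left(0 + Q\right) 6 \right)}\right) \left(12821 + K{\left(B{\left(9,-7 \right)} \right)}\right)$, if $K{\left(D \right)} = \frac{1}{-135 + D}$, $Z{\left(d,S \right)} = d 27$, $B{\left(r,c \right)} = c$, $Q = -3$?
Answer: $\frac{29615391127}{71} \approx 4.1712 \cdot 10^{8}$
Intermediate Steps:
$Z{\left(d,S \right)} = 27 d$
$\left(28187 + Z{\left(161,\left(0 + Q\right) 6 \right)}\right) \left(12821 + K{\left(B{\left(9,-7 \right)} \right)}\right) = \left(28187 + 27 \cdot 161\right) \left(12821 + \frac{1}{-135 - 7}\right) = \left(28187 + 4347\right) \left(12821 + \frac{1}{-142}\right) = 32534 \left(12821 - \frac{1}{142}\right) = 32534 \cdot \frac{1820581}{142} = \frac{29615391127}{71}$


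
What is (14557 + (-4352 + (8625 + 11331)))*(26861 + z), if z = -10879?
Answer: 482033102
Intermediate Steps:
(14557 + (-4352 + (8625 + 11331)))*(26861 + z) = (14557 + (-4352 + (8625 + 11331)))*(26861 - 10879) = (14557 + (-4352 + 19956))*15982 = (14557 + 15604)*15982 = 30161*15982 = 482033102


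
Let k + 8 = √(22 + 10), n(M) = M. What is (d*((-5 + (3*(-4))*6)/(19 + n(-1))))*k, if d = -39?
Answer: -4004/3 + 2002*√2/3 ≈ -390.92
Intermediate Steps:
k = -8 + 4*√2 (k = -8 + √(22 + 10) = -8 + √32 = -8 + 4*√2 ≈ -2.3431)
(d*((-5 + (3*(-4))*6)/(19 + n(-1))))*k = (-39*(-5 + (3*(-4))*6)/(19 - 1))*(-8 + 4*√2) = (-39*(-5 - 12*6)/18)*(-8 + 4*√2) = (-39*(-5 - 72)/18)*(-8 + 4*√2) = (-(-3003)/18)*(-8 + 4*√2) = (-39*(-77/18))*(-8 + 4*√2) = 1001*(-8 + 4*√2)/6 = -4004/3 + 2002*√2/3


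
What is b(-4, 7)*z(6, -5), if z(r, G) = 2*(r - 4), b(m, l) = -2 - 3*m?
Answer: 40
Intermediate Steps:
z(r, G) = -8 + 2*r (z(r, G) = 2*(-4 + r) = -8 + 2*r)
b(-4, 7)*z(6, -5) = (-2 - 3*(-4))*(-8 + 2*6) = (-2 + 12)*(-8 + 12) = 10*4 = 40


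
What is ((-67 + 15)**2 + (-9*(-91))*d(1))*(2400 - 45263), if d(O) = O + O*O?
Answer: -186111146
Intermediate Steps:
d(O) = O + O**2
((-67 + 15)**2 + (-9*(-91))*d(1))*(2400 - 45263) = ((-67 + 15)**2 + (-9*(-91))*(1*(1 + 1)))*(2400 - 45263) = ((-52)**2 + 819*(1*2))*(-42863) = (2704 + 819*2)*(-42863) = (2704 + 1638)*(-42863) = 4342*(-42863) = -186111146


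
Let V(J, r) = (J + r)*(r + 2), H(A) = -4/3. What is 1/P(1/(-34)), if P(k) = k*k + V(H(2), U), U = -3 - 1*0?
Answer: 3468/15031 ≈ 0.23072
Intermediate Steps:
H(A) = -4/3 (H(A) = -4*1/3 = -4/3)
U = -3 (U = -3 + 0 = -3)
V(J, r) = (2 + r)*(J + r) (V(J, r) = (J + r)*(2 + r) = (2 + r)*(J + r))
P(k) = 13/3 + k**2 (P(k) = k*k + ((-3)**2 + 2*(-4/3) + 2*(-3) - 4/3*(-3)) = k**2 + (9 - 8/3 - 6 + 4) = k**2 + 13/3 = 13/3 + k**2)
1/P(1/(-34)) = 1/(13/3 + (1/(-34))**2) = 1/(13/3 + (-1/34)**2) = 1/(13/3 + 1/1156) = 1/(15031/3468) = 3468/15031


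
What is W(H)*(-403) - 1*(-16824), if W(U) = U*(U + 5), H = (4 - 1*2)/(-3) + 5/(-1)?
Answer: 137714/9 ≈ 15302.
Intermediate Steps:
H = -17/3 (H = (4 - 2)*(-⅓) + 5*(-1) = 2*(-⅓) - 5 = -⅔ - 5 = -17/3 ≈ -5.6667)
W(U) = U*(5 + U)
W(H)*(-403) - 1*(-16824) = -17*(5 - 17/3)/3*(-403) - 1*(-16824) = -17/3*(-⅔)*(-403) + 16824 = (34/9)*(-403) + 16824 = -13702/9 + 16824 = 137714/9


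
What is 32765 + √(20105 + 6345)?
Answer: 32765 + 115*√2 ≈ 32928.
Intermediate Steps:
32765 + √(20105 + 6345) = 32765 + √26450 = 32765 + 115*√2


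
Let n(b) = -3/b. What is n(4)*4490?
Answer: -6735/2 ≈ -3367.5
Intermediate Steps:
n(4)*4490 = -3/4*4490 = -3*¼*4490 = -¾*4490 = -6735/2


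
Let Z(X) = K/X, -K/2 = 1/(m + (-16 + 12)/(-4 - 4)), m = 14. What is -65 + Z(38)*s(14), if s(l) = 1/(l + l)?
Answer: -501411/7714 ≈ -65.000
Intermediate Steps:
K = -4/29 (K = -2/(14 + (-16 + 12)/(-4 - 4)) = -2/(14 - 4/(-8)) = -2/(14 - 4*(-1/8)) = -2/(14 + 1/2) = -2/29/2 = -2*2/29 = -4/29 ≈ -0.13793)
s(l) = 1/(2*l)
Z(X) = -4/(29*X)
-65 + Z(38)*s(14) = -65 + (-4/29/38)*((1/2)/14) = -65 + (-4/29*1/38)*((1/2)*(1/14)) = -65 - 2/551*1/28 = -65 - 1/7714 = -501411/7714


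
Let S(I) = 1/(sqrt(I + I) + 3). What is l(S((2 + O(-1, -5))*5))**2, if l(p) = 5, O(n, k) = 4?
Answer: 25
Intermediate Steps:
S(I) = 1/(3 + sqrt(2)*sqrt(I)) (S(I) = 1/(sqrt(2*I) + 3) = 1/(sqrt(2)*sqrt(I) + 3) = 1/(3 + sqrt(2)*sqrt(I)))
l(S((2 + O(-1, -5))*5))**2 = 5**2 = 25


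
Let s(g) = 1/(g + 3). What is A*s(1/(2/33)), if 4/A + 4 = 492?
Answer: 1/2379 ≈ 0.00042034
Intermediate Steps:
A = 1/122 (A = 4/(-4 + 492) = 4/488 = 4*(1/488) = 1/122 ≈ 0.0081967)
s(g) = 1/(3 + g)
A*s(1/(2/33)) = 1/(122*(3 + 1/(2/33))) = 1/(122*(3 + 33/2)) = 1/(122*(39/2)) = (1/122)*(2/39) = 1/2379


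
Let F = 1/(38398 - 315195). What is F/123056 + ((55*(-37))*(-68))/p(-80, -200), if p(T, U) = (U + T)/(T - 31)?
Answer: 13079781423580337/238430721424 ≈ 54858.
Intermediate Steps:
F = -1/276797 (F = 1/(-276797) = -1/276797 ≈ -3.6128e-6)
p(T, U) = (T + U)/(-31 + T)
F/123056 + ((55*(-37))*(-68))/p(-80, -200) = -1/276797/123056 + ((55*(-37))*(-68))/(((-80 - 200)/(-31 - 80))) = -1/276797*1/123056 + (-2035*(-68))/((-280/(-111))) = -1/34061531632 + 138380/((-1/111*(-280))) = -1/34061531632 + 138380/(280/111) = -1/34061531632 + 138380*(111/280) = -1/34061531632 + 768009/14 = 13079781423580337/238430721424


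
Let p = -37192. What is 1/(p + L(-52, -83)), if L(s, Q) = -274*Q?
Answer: -1/14450 ≈ -6.9204e-5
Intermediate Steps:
1/(p + L(-52, -83)) = 1/(-37192 - 274*(-83)) = 1/(-37192 + 22742) = 1/(-14450) = -1/14450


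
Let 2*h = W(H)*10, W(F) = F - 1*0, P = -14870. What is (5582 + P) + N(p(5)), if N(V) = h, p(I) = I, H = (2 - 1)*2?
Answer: -9278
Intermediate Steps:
H = 2 (H = 1*2 = 2)
W(F) = F (W(F) = F + 0 = F)
h = 10 (h = (2*10)/2 = (½)*20 = 10)
N(V) = 10
(5582 + P) + N(p(5)) = (5582 - 14870) + 10 = -9288 + 10 = -9278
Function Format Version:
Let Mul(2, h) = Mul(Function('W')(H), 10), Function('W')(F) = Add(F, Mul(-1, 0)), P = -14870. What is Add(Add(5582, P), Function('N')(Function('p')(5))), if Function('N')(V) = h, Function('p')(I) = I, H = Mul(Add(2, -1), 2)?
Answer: -9278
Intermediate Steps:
H = 2 (H = Mul(1, 2) = 2)
Function('W')(F) = F (Function('W')(F) = Add(F, 0) = F)
h = 10 (h = Mul(Rational(1, 2), Mul(2, 10)) = Mul(Rational(1, 2), 20) = 10)
Function('N')(V) = 10
Add(Add(5582, P), Function('N')(Function('p')(5))) = Add(Add(5582, -14870), 10) = Add(-9288, 10) = -9278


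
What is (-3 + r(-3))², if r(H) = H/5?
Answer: 324/25 ≈ 12.960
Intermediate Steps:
r(H) = H/5 (r(H) = H*(⅕) = H/5)
(-3 + r(-3))² = (-3 + (⅕)*(-3))² = (-3 - ⅗)² = (-18/5)² = 324/25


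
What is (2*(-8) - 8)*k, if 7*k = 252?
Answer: -864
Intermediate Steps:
k = 36 (k = (1/7)*252 = 36)
(2*(-8) - 8)*k = (2*(-8) - 8)*36 = (-16 - 8)*36 = -24*36 = -864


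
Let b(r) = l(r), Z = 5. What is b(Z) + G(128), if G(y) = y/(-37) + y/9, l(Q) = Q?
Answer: 5249/333 ≈ 15.763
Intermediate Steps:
G(y) = 28*y/333 (G(y) = y*(-1/37) + y*(⅑) = -y/37 + y/9 = 28*y/333)
b(r) = r
b(Z) + G(128) = 5 + (28/333)*128 = 5 + 3584/333 = 5249/333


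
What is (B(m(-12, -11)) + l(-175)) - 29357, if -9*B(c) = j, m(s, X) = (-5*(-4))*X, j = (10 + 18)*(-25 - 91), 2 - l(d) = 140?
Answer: -262207/9 ≈ -29134.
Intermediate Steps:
l(d) = -138 (l(d) = 2 - 1*140 = 2 - 140 = -138)
j = -3248 (j = 28*(-116) = -3248)
m(s, X) = 20*X
B(c) = 3248/9 (B(c) = -⅑*(-3248) = 3248/9)
(B(m(-12, -11)) + l(-175)) - 29357 = (3248/9 - 138) - 29357 = 2006/9 - 29357 = -262207/9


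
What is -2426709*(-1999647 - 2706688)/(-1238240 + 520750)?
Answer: -2284181100303/143498 ≈ -1.5918e+7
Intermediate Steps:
-2426709*(-1999647 - 2706688)/(-1238240 + 520750) = -2426709/((-717490/(-4706335))) = -2426709/((-717490*(-1/4706335))) = -2426709/143498/941267 = -2426709*941267/143498 = -2284181100303/143498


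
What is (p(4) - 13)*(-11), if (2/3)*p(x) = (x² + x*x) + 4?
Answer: -451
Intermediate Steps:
p(x) = 6 + 3*x² (p(x) = 3*((x² + x*x) + 4)/2 = 3*((x² + x²) + 4)/2 = 3*(2*x² + 4)/2 = 3*(4 + 2*x²)/2 = 6 + 3*x²)
(p(4) - 13)*(-11) = ((6 + 3*4²) - 13)*(-11) = ((6 + 3*16) - 13)*(-11) = ((6 + 48) - 13)*(-11) = (54 - 13)*(-11) = 41*(-11) = -451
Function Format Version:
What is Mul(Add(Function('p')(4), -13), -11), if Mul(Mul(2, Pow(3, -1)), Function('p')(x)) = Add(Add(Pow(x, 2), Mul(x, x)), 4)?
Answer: -451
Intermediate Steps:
Function('p')(x) = Add(6, Mul(3, Pow(x, 2))) (Function('p')(x) = Mul(Rational(3, 2), Add(Add(Pow(x, 2), Mul(x, x)), 4)) = Mul(Rational(3, 2), Add(Add(Pow(x, 2), Pow(x, 2)), 4)) = Mul(Rational(3, 2), Add(Mul(2, Pow(x, 2)), 4)) = Mul(Rational(3, 2), Add(4, Mul(2, Pow(x, 2)))) = Add(6, Mul(3, Pow(x, 2))))
Mul(Add(Function('p')(4), -13), -11) = Mul(Add(Add(6, Mul(3, Pow(4, 2))), -13), -11) = Mul(Add(Add(6, Mul(3, 16)), -13), -11) = Mul(Add(Add(6, 48), -13), -11) = Mul(Add(54, -13), -11) = Mul(41, -11) = -451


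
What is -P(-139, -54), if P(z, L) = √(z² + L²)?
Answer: -√22237 ≈ -149.12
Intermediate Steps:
P(z, L) = √(L² + z²)
-P(-139, -54) = -√((-54)² + (-139)²) = -√(2916 + 19321) = -√22237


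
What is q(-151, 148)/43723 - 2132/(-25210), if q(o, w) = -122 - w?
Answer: 43205368/551128415 ≈ 0.078394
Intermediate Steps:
q(-151, 148)/43723 - 2132/(-25210) = (-122 - 1*148)/43723 - 2132/(-25210) = (-122 - 148)*(1/43723) - 2132*(-1/25210) = -270*1/43723 + 1066/12605 = -270/43723 + 1066/12605 = 43205368/551128415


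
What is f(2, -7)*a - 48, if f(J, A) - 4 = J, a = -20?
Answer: -168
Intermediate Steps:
f(J, A) = 4 + J
f(2, -7)*a - 48 = (4 + 2)*(-20) - 48 = 6*(-20) - 48 = -120 - 48 = -168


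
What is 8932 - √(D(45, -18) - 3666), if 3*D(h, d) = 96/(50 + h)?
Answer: 8932 - 11*I*√273410/95 ≈ 8932.0 - 60.545*I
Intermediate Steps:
D(h, d) = 32/(50 + h) (D(h, d) = (96/(50 + h))/3 = 32/(50 + h))
8932 - √(D(45, -18) - 3666) = 8932 - √(32/(50 + 45) - 3666) = 8932 - √(32/95 - 3666) = 8932 - √(-348238/95) = 8932 - 11*I*√273410/95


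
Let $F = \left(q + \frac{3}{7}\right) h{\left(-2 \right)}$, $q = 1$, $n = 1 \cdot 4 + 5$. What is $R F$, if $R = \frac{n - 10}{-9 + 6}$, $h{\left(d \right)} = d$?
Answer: $- \frac{20}{21} \approx -0.95238$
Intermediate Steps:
$n = 9$ ($n = 4 + 5 = 9$)
$F = - \frac{20}{7}$ ($F = \left(1 + \frac{3}{7}\right) \left(-2\right) = \frac{10}{7} \left(-2\right) = - \frac{20}{7} \approx -2.8571$)
$R = \frac{1}{3}$ ($R = \frac{9 - 10}{-9 + 6} = - \frac{1}{-3} = \left(-1\right) \left(- \frac{1}{3}\right) = \frac{1}{3} \approx 0.33333$)
$R F = \frac{1}{3} \left(- \frac{20}{7}\right) = - \frac{20}{21}$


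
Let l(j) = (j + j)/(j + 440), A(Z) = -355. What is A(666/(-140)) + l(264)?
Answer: -1417/4 ≈ -354.25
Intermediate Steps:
l(j) = 2*j/(440 + j) (l(j) = (2*j)/(440 + j) = 2*j/(440 + j))
A(666/(-140)) + l(264) = -355 + 2*264/(440 + 264) = -355 + 2*264/704 = -355 + 2*264*(1/704) = -355 + ¾ = -1417/4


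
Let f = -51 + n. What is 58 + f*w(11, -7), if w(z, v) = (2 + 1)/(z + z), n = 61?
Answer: 653/11 ≈ 59.364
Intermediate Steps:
w(z, v) = 3/(2*z) (w(z, v) = 3/((2*z)) = 3*(1/(2*z)) = 3/(2*z))
f = 10 (f = -51 + 61 = 10)
58 + f*w(11, -7) = 58 + 10*((3/2)/11) = 58 + 10*((3/2)*(1/11)) = 58 + 10*(3/22) = 58 + 15/11 = 653/11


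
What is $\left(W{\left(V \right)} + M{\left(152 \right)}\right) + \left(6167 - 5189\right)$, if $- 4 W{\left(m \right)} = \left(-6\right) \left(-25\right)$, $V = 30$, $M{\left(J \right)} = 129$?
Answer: $\frac{2139}{2} \approx 1069.5$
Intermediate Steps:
$W{\left(m \right)} = - \frac{75}{2}$ ($W{\left(m \right)} = - \frac{\left(-6\right) \left(-25\right)}{4} = \left(- \frac{1}{4}\right) 150 = - \frac{75}{2}$)
$\left(W{\left(V \right)} + M{\left(152 \right)}\right) + \left(6167 - 5189\right) = \left(- \frac{75}{2} + 129\right) + \left(6167 - 5189\right) = \frac{183}{2} + \left(6167 - 5189\right) = \frac{183}{2} + 978 = \frac{2139}{2}$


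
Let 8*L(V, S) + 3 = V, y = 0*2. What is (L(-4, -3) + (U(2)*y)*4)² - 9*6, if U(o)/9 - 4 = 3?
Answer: -3407/64 ≈ -53.234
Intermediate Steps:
y = 0
U(o) = 63 (U(o) = 36 + 9*3 = 36 + 27 = 63)
L(V, S) = -3/8 + V/8
(L(-4, -3) + (U(2)*y)*4)² - 9*6 = ((-3/8 + (⅛)*(-4)) + (63*0)*4)² - 9*6 = ((-3/8 - ½) + 0*4)² - 54 = (-7/8 + 0)² - 54 = (-7/8)² - 54 = 49/64 - 54 = -3407/64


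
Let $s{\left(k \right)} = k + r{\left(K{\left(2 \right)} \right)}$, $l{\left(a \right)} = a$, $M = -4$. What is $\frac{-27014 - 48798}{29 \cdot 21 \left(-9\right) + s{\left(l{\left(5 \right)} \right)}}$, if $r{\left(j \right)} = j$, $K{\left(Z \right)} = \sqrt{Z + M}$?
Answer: $\frac{207573256}{14993289} + \frac{37906 i \sqrt{2}}{14993289} \approx 13.844 + 0.0035754 i$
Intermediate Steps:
$K{\left(Z \right)} = \sqrt{-4 + Z}$ ($K{\left(Z \right)} = \sqrt{Z - 4} = \sqrt{-4 + Z}$)
$s{\left(k \right)} = k + i \sqrt{2}$ ($s{\left(k \right)} = k + \sqrt{-4 + 2} = k + \sqrt{-2} = k + i \sqrt{2}$)
$\frac{-27014 - 48798}{29 \cdot 21 \left(-9\right) + s{\left(l{\left(5 \right)} \right)}} = \frac{-27014 - 48798}{29 \cdot 21 \left(-9\right) + \left(5 + i \sqrt{2}\right)} = - \frac{75812}{609 \left(-9\right) + \left(5 + i \sqrt{2}\right)} = - \frac{75812}{-5481 + \left(5 + i \sqrt{2}\right)} = - \frac{75812}{-5476 + i \sqrt{2}}$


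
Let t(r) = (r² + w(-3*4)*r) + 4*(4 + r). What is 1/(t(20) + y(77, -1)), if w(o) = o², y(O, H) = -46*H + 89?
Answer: 1/3511 ≈ 0.00028482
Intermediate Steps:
y(O, H) = 89 - 46*H
t(r) = 16 + r² + 148*r (t(r) = (r² + (-3*4)²*r) + 4*(4 + r) = (r² + (-12)²*r) + (16 + 4*r) = (r² + 144*r) + (16 + 4*r) = 16 + r² + 148*r)
1/(t(20) + y(77, -1)) = 1/((16 + 20² + 148*20) + (89 - 46*(-1))) = 1/((16 + 400 + 2960) + (89 + 46)) = 1/(3376 + 135) = 1/3511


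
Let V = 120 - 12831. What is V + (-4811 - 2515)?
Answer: -20037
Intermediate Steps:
V = -12711
V + (-4811 - 2515) = -12711 + (-4811 - 2515) = -12711 - 7326 = -20037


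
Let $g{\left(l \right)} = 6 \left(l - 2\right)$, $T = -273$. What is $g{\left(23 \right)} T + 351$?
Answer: $-34047$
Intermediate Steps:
$g{\left(l \right)} = -12 + 6 l$ ($g{\left(l \right)} = 6 \left(-2 + l\right) = -12 + 6 l$)
$g{\left(23 \right)} T + 351 = \left(-12 + 6 \cdot 23\right) \left(-273\right) + 351 = \left(-12 + 138\right) \left(-273\right) + 351 = 126 \left(-273\right) + 351 = -34398 + 351 = -34047$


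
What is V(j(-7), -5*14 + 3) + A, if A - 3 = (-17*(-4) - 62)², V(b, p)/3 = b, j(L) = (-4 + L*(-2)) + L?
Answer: 48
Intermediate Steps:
j(L) = -4 - L (j(L) = (-4 - 2*L) + L = -4 - L)
V(b, p) = 3*b
A = 39 (A = 3 + (-17*(-4) - 62)² = 3 + (68 - 62)² = 3 + 6² = 3 + 36 = 39)
V(j(-7), -5*14 + 3) + A = 3*(-4 - 1*(-7)) + 39 = 3*(-4 + 7) + 39 = 3*3 + 39 = 9 + 39 = 48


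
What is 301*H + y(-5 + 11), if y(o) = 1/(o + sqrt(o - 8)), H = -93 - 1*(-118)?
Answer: 142978/19 - I*sqrt(2)/38 ≈ 7525.2 - 0.037216*I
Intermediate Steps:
H = 25 (H = -93 + 118 = 25)
y(o) = 1/(o + sqrt(-8 + o))
301*H + y(-5 + 11) = 301*25 + 1/((-5 + 11) + sqrt(-8 + (-5 + 11))) = 7525 + 1/(6 + sqrt(-8 + 6)) = 7525 + 1/(6 + sqrt(-2)) = 7525 + 1/(6 + I*sqrt(2))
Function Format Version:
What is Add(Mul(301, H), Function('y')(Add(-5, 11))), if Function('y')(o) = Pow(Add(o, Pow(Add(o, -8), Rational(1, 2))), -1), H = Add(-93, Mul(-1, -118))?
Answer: Add(Rational(142978, 19), Mul(Rational(-1, 38), I, Pow(2, Rational(1, 2)))) ≈ Add(7525.2, Mul(-0.037216, I))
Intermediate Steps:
H = 25 (H = Add(-93, 118) = 25)
Function('y')(o) = Pow(Add(o, Pow(Add(-8, o), Rational(1, 2))), -1)
Add(Mul(301, H), Function('y')(Add(-5, 11))) = Add(Mul(301, 25), Pow(Add(Add(-5, 11), Pow(Add(-8, Add(-5, 11)), Rational(1, 2))), -1)) = Add(7525, Pow(Add(6, Pow(Add(-8, 6), Rational(1, 2))), -1)) = Add(7525, Pow(Add(6, Pow(-2, Rational(1, 2))), -1)) = Add(7525, Pow(Add(6, Mul(I, Pow(2, Rational(1, 2)))), -1))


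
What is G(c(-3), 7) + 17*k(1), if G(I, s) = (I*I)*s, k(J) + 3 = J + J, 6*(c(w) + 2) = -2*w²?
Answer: 158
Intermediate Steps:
c(w) = -2 - w²/3 (c(w) = -2 + (-2*w²)/6 = -2 - w²/3)
k(J) = -3 + 2*J (k(J) = -3 + (J + J) = -3 + 2*J)
G(I, s) = s*I² (G(I, s) = I²*s = s*I²)
G(c(-3), 7) + 17*k(1) = 7*(-2 - ⅓*(-3)²)² + 17*(-3 + 2*1) = 7*(-2 - ⅓*9)² + 17*(-3 + 2) = 7*(-2 - 3)² + 17*(-1) = 7*(-5)² - 17 = 7*25 - 17 = 175 - 17 = 158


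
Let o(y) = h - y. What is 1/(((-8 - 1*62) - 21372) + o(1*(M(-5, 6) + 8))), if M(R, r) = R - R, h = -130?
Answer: -1/21580 ≈ -4.6339e-5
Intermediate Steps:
M(R, r) = 0
o(y) = -130 - y
1/(((-8 - 1*62) - 21372) + o(1*(M(-5, 6) + 8))) = 1/(((-8 - 1*62) - 21372) + (-130 - (0 + 8))) = 1/(((-8 - 62) - 21372) + (-130 - 8)) = 1/((-70 - 21372) + (-130 - 1*8)) = 1/(-21442 + (-130 - 8)) = 1/(-21442 - 138) = 1/(-21580) = -1/21580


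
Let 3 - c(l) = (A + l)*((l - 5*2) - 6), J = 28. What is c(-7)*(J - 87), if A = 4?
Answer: 3894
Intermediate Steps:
c(l) = 3 - (-16 + l)*(4 + l) (c(l) = 3 - (4 + l)*((l - 5*2) - 6) = 3 - (4 + l)*((l - 10) - 6) = 3 - (4 + l)*((-10 + l) - 6) = 3 - (4 + l)*(-16 + l) = 3 - (-16 + l)*(4 + l))
c(-7)*(J - 87) = (67 - 1*(-7)² + 12*(-7))*(28 - 87) = (67 - 1*49 - 84)*(-59) = (67 - 49 - 84)*(-59) = -66*(-59) = 3894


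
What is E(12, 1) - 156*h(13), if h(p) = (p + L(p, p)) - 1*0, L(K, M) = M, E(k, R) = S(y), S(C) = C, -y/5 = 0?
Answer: -4056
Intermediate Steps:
y = 0 (y = -5*0 = 0)
E(k, R) = 0
h(p) = 2*p (h(p) = (p + p) - 1*0 = 2*p + 0 = 2*p)
E(12, 1) - 156*h(13) = 0 - 312*13 = 0 - 156*26 = 0 - 4056 = -4056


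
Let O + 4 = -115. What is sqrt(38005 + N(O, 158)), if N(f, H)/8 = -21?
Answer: sqrt(37837) ≈ 194.52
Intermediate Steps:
O = -119 (O = -4 - 115 = -119)
N(f, H) = -168 (N(f, H) = 8*(-21) = -168)
sqrt(38005 + N(O, 158)) = sqrt(38005 - 168) = sqrt(37837)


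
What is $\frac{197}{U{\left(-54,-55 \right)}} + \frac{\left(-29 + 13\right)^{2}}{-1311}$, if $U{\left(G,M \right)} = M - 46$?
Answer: $- \frac{284123}{132411} \approx -2.1458$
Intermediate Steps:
$U{\left(G,M \right)} = -46 + M$
$\frac{197}{U{\left(-54,-55 \right)}} + \frac{\left(-29 + 13\right)^{2}}{-1311} = \frac{197}{-46 - 55} + \frac{\left(-29 + 13\right)^{2}}{-1311} = \frac{197}{-101} + \left(-16\right)^{2} \left(- \frac{1}{1311}\right) = 197 \left(- \frac{1}{101}\right) + 256 \left(- \frac{1}{1311}\right) = - \frac{197}{101} - \frac{256}{1311} = - \frac{284123}{132411}$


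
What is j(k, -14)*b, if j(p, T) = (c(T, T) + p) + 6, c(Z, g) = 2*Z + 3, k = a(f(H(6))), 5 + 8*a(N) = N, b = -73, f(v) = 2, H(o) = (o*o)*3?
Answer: 11315/8 ≈ 1414.4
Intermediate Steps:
H(o) = 3*o² (H(o) = o²*3 = 3*o²)
a(N) = -5/8 + N/8
k = -3/8 (k = -5/8 + (⅛)*2 = -5/8 + ¼ = -3/8 ≈ -0.37500)
c(Z, g) = 3 + 2*Z
j(p, T) = 9 + p + 2*T (j(p, T) = ((3 + 2*T) + p) + 6 = (3 + p + 2*T) + 6 = 9 + p + 2*T)
j(k, -14)*b = (9 - 3/8 + 2*(-14))*(-73) = (9 - 3/8 - 28)*(-73) = -155/8*(-73) = 11315/8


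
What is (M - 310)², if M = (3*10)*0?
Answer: 96100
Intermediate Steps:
M = 0 (M = 30*0 = 0)
(M - 310)² = (0 - 310)² = (-310)² = 96100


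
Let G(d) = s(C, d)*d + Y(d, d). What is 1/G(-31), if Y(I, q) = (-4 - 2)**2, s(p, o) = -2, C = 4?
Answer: 1/98 ≈ 0.010204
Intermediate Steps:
Y(I, q) = 36 (Y(I, q) = (-6)**2 = 36)
G(d) = 36 - 2*d (G(d) = -2*d + 36 = 36 - 2*d)
1/G(-31) = 1/(36 - 2*(-31)) = 1/(36 + 62) = 1/98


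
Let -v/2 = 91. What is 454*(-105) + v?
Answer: -47852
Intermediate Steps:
v = -182 (v = -2*91 = -182)
454*(-105) + v = 454*(-105) - 182 = -47670 - 182 = -47852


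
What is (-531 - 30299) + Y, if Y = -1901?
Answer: -32731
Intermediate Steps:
(-531 - 30299) + Y = (-531 - 30299) - 1901 = -30830 - 1901 = -32731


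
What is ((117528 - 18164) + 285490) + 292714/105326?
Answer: 20267712559/52663 ≈ 3.8486e+5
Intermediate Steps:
((117528 - 18164) + 285490) + 292714/105326 = (99364 + 285490) + 292714*(1/105326) = 384854 + 146357/52663 = 20267712559/52663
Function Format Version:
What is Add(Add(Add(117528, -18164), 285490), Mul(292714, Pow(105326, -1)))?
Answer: Rational(20267712559, 52663) ≈ 3.8486e+5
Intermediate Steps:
Add(Add(Add(117528, -18164), 285490), Mul(292714, Pow(105326, -1))) = Add(Add(99364, 285490), Mul(292714, Rational(1, 105326))) = Add(384854, Rational(146357, 52663)) = Rational(20267712559, 52663)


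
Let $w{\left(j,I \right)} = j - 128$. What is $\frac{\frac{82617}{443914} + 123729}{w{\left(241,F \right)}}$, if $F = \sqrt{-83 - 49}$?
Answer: $\frac{54925117923}{50162282} \approx 1094.9$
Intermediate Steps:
$F = 2 i \sqrt{33}$ ($F = \sqrt{-132} = 2 i \sqrt{33} \approx 11.489 i$)
$w{\left(j,I \right)} = -128 + j$
$\frac{\frac{82617}{443914} + 123729}{w{\left(241,F \right)}} = \frac{\frac{82617}{443914} + 123729}{-128 + 241} = \frac{82617 \cdot \frac{1}{443914} + 123729}{113} = \left(\frac{82617}{443914} + 123729\right) \frac{1}{113} = \frac{54925117923}{443914} \cdot \frac{1}{113} = \frac{54925117923}{50162282}$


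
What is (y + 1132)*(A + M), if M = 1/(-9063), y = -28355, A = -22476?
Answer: 5545324800547/9063 ≈ 6.1186e+8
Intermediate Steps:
M = -1/9063 ≈ -0.00011034
(y + 1132)*(A + M) = (-28355 + 1132)*(-22476 - 1/9063) = -27223*(-203699989/9063) = 5545324800547/9063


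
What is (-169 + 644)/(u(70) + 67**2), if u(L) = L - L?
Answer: 475/4489 ≈ 0.10581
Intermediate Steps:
u(L) = 0
(-169 + 644)/(u(70) + 67**2) = (-169 + 644)/(0 + 67**2) = 475/(0 + 4489) = 475/4489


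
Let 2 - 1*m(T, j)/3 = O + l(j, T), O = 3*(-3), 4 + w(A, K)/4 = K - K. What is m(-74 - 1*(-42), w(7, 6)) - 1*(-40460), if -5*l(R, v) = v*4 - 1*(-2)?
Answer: 202087/5 ≈ 40417.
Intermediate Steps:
w(A, K) = -16 (w(A, K) = -16 + 4*(K - K) = -16 + 4*0 = -16 + 0 = -16)
l(R, v) = -2/5 - 4*v/5 (l(R, v) = -(v*4 - 1*(-2))/5 = -(4*v + 2)/5 = -(2 + 4*v)/5 = -2/5 - 4*v/5)
O = -9
m(T, j) = 171/5 + 12*T/5 (m(T, j) = 6 - 3*(-9 + (-2/5 - 4*T/5)) = 6 - 3*(-47/5 - 4*T/5) = 6 + (141/5 + 12*T/5) = 171/5 + 12*T/5)
m(-74 - 1*(-42), w(7, 6)) - 1*(-40460) = (171/5 + 12*(-74 - 1*(-42))/5) - 1*(-40460) = (171/5 + 12*(-74 + 42)/5) + 40460 = (171/5 + (12/5)*(-32)) + 40460 = (171/5 - 384/5) + 40460 = -213/5 + 40460 = 202087/5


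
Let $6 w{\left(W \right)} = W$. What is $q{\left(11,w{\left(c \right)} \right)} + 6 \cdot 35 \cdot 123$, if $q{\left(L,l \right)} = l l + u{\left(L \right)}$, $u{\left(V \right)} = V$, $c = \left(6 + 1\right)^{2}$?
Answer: $\frac{932677}{36} \approx 25908.0$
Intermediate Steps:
$c = 49$ ($c = 7^{2} = 49$)
$w{\left(W \right)} = \frac{W}{6}$
$q{\left(L,l \right)} = L + l^{2}$ ($q{\left(L,l \right)} = l l + L = l^{2} + L = L + l^{2}$)
$q{\left(11,w{\left(c \right)} \right)} + 6 \cdot 35 \cdot 123 = \left(11 + \left(\frac{1}{6} \cdot 49\right)^{2}\right) + 6 \cdot 35 \cdot 123 = \left(11 + \left(\frac{49}{6}\right)^{2}\right) + 210 \cdot 123 = \left(11 + \frac{2401}{36}\right) + 25830 = \frac{2797}{36} + 25830 = \frac{932677}{36}$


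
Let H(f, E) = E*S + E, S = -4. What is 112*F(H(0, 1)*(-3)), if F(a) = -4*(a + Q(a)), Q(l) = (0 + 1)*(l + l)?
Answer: -12096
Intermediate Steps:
H(f, E) = -3*E (H(f, E) = E*(-4) + E = -4*E + E = -3*E)
Q(l) = 2*l (Q(l) = 1*(2*l) = 2*l)
F(a) = -12*a (F(a) = -4*(a + 2*a) = -12*a)
112*F(H(0, 1)*(-3)) = 112*(-12*(-3*1)*(-3)) = 112*(-(-36)*(-3)) = 112*(-12*9) = 112*(-108) = -12096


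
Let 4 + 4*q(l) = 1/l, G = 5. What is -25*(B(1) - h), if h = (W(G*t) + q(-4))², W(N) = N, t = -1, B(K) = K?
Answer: 228825/256 ≈ 893.85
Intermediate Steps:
q(l) = -1 + 1/(4*l)
h = 9409/256 (h = (5*(-1) + (¼ - 1*(-4))/(-4))² = (-5 - (¼ + 4)/4)² = (-5 - ¼*17/4)² = (-5 - 17/16)² = (-97/16)² = 9409/256 ≈ 36.754)
-25*(B(1) - h) = -25*(1 - 1*9409/256) = -25*(1 - 9409/256) = -25*(-9153/256) = 228825/256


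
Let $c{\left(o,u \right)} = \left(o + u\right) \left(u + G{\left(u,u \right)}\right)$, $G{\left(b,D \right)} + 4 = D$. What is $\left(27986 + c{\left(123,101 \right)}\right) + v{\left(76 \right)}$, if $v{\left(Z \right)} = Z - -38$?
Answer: $72452$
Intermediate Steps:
$G{\left(b,D \right)} = -4 + D$
$v{\left(Z \right)} = 38 + Z$ ($v{\left(Z \right)} = Z + 38 = 38 + Z$)
$c{\left(o,u \right)} = \left(-4 + 2 u\right) \left(o + u\right)$ ($c{\left(o,u \right)} = \left(o + u\right) \left(u + \left(-4 + u\right)\right) = \left(o + u\right) \left(-4 + 2 u\right) = \left(-4 + 2 u\right) \left(o + u\right)$)
$\left(27986 + c{\left(123,101 \right)}\right) + v{\left(76 \right)} = \left(27986 + \left(\left(-4\right) 123 - 404 + 2 \cdot 101^{2} + 2 \cdot 123 \cdot 101\right)\right) + \left(38 + 76\right) = \left(27986 + \left(-492 - 404 + 2 \cdot 10201 + 24846\right)\right) + 114 = \left(27986 + \left(-492 - 404 + 20402 + 24846\right)\right) + 114 = \left(27986 + 44352\right) + 114 = 72338 + 114 = 72452$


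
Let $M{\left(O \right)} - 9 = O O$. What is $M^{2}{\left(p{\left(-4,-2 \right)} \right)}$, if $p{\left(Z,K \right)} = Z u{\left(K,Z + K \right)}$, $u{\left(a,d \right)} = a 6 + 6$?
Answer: $342225$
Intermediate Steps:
$u{\left(a,d \right)} = 6 + 6 a$ ($u{\left(a,d \right)} = 6 a + 6 = 6 + 6 a$)
$p{\left(Z,K \right)} = Z \left(6 + 6 K\right)$
$M{\left(O \right)} = 9 + O^{2}$ ($M{\left(O \right)} = 9 + O O = 9 + O^{2}$)
$M^{2}{\left(p{\left(-4,-2 \right)} \right)} = \left(9 + \left(6 \left(-4\right) \left(1 - 2\right)\right)^{2}\right)^{2} = \left(9 + \left(6 \left(-4\right) \left(-1\right)\right)^{2}\right)^{2} = \left(9 + 24^{2}\right)^{2} = \left(9 + 576\right)^{2} = 585^{2} = 342225$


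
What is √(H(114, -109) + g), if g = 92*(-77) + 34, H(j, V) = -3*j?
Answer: 4*I*√462 ≈ 85.977*I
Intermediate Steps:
g = -7050 (g = -7084 + 34 = -7050)
√(H(114, -109) + g) = √(-3*114 - 7050) = √(-342 - 7050) = √(-7392) = 4*I*√462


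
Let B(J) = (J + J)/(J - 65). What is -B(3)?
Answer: 3/31 ≈ 0.096774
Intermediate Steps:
B(J) = 2*J/(-65 + J) (B(J) = (2*J)/(-65 + J) = 2*J/(-65 + J))
-B(3) = -2*3/(-65 + 3) = -2*3/(-62) = -2*3*(-1)/62 = -1*(-3/31) = 3/31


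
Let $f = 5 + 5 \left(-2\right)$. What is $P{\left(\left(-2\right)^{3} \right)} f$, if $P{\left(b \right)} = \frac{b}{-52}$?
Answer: $- \frac{10}{13} \approx -0.76923$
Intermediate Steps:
$P{\left(b \right)} = - \frac{b}{52}$ ($P{\left(b \right)} = b \left(- \frac{1}{52}\right) = - \frac{b}{52}$)
$f = -5$ ($f = 5 - 10 = -5$)
$P{\left(\left(-2\right)^{3} \right)} f = - \frac{\left(-2\right)^{3}}{52} \left(-5\right) = \left(- \frac{1}{52}\right) \left(-8\right) \left(-5\right) = \frac{2}{13} \left(-5\right) = - \frac{10}{13}$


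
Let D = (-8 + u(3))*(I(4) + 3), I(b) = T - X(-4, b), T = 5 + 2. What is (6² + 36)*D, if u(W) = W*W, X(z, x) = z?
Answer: 1008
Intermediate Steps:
T = 7
u(W) = W²
I(b) = 11 (I(b) = 7 - 1*(-4) = 7 + 4 = 11)
D = 14 (D = (-8 + 3²)*(11 + 3) = (-8 + 9)*14 = 1*14 = 14)
(6² + 36)*D = (6² + 36)*14 = (36 + 36)*14 = 72*14 = 1008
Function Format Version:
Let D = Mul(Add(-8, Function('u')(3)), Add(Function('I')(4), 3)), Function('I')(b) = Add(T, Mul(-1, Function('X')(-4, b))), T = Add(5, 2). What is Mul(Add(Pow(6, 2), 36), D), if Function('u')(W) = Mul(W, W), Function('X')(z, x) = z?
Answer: 1008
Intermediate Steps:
T = 7
Function('u')(W) = Pow(W, 2)
Function('I')(b) = 11 (Function('I')(b) = Add(7, Mul(-1, -4)) = Add(7, 4) = 11)
D = 14 (D = Mul(Add(-8, Pow(3, 2)), Add(11, 3)) = Mul(Add(-8, 9), 14) = Mul(1, 14) = 14)
Mul(Add(Pow(6, 2), 36), D) = Mul(Add(Pow(6, 2), 36), 14) = Mul(Add(36, 36), 14) = Mul(72, 14) = 1008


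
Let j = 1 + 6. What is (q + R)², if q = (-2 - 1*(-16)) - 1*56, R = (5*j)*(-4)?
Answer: 33124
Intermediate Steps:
j = 7
R = -140 (R = (5*7)*(-4) = 35*(-4) = -140)
q = -42 (q = (-2 + 16) - 56 = 14 - 56 = -42)
(q + R)² = (-42 - 140)² = (-182)² = 33124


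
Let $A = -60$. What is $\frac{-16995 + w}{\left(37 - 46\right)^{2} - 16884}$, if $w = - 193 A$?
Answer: $\frac{1805}{5601} \approx 0.32226$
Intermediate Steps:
$w = 11580$ ($w = \left(-193\right) \left(-60\right) = 11580$)
$\frac{-16995 + w}{\left(37 - 46\right)^{2} - 16884} = \frac{-16995 + 11580}{\left(37 - 46\right)^{2} - 16884} = - \frac{5415}{\left(-9\right)^{2} - 16884} = - \frac{5415}{81 - 16884} = - \frac{5415}{-16803} = \left(-5415\right) \left(- \frac{1}{16803}\right) = \frac{1805}{5601}$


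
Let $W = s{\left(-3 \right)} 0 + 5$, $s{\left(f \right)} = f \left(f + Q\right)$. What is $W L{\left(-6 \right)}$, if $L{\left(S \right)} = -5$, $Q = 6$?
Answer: $-25$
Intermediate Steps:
$s{\left(f \right)} = f \left(6 + f\right)$ ($s{\left(f \right)} = f \left(f + 6\right) = f \left(6 + f\right)$)
$W = 5$ ($W = - 3 \left(6 - 3\right) 0 + 5 = \left(-3\right) 3 \cdot 0 + 5 = \left(-9\right) 0 + 5 = 0 + 5 = 5$)
$W L{\left(-6 \right)} = 5 \left(-5\right) = -25$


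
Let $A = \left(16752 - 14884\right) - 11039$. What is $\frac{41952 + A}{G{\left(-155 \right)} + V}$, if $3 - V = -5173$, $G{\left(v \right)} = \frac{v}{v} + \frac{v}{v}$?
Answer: $\frac{10927}{1726} \approx 6.3308$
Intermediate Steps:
$G{\left(v \right)} = 2$ ($G{\left(v \right)} = 1 + 1 = 2$)
$V = 5176$ ($V = 3 - -5173 = 3 + 5173 = 5176$)
$A = -9171$ ($A = 1868 - 11039 = -9171$)
$\frac{41952 + A}{G{\left(-155 \right)} + V} = \frac{41952 - 9171}{2 + 5176} = \frac{32781}{5178} = 32781 \cdot \frac{1}{5178} = \frac{10927}{1726}$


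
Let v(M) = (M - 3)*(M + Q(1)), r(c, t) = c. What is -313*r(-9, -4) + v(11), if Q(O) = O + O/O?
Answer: 2921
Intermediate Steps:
Q(O) = 1 + O (Q(O) = O + 1 = 1 + O)
v(M) = (-3 + M)*(2 + M) (v(M) = (M - 3)*(M + (1 + 1)) = (-3 + M)*(M + 2) = (-3 + M)*(2 + M))
-313*r(-9, -4) + v(11) = -313*(-9) + (-6 + 11² - 1*11) = 2817 + (-6 + 121 - 11) = 2817 + 104 = 2921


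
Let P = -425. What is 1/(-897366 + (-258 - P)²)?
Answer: -1/869477 ≈ -1.1501e-6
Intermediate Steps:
1/(-897366 + (-258 - P)²) = 1/(-897366 + (-258 - 1*(-425))²) = 1/(-897366 + (-258 + 425)²) = 1/(-897366 + 167²) = 1/(-897366 + 27889) = 1/(-869477) = -1/869477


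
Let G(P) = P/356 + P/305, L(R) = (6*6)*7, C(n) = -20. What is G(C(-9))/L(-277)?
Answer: -661/1368108 ≈ -0.00048315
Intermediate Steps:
L(R) = 252 (L(R) = 36*7 = 252)
G(P) = 661*P/108580 (G(P) = P*(1/356) + P*(1/305) = P/356 + P/305 = 661*P/108580)
G(C(-9))/L(-277) = ((661/108580)*(-20))/252 = -661/5429*1/252 = -661/1368108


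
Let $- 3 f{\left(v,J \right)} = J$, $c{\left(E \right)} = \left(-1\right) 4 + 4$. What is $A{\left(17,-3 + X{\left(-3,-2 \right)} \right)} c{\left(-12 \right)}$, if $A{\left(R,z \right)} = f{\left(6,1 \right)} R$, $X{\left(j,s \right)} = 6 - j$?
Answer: $0$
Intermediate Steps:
$c{\left(E \right)} = 0$ ($c{\left(E \right)} = -4 + 4 = 0$)
$f{\left(v,J \right)} = - \frac{J}{3}$
$A{\left(R,z \right)} = - \frac{R}{3}$ ($A{\left(R,z \right)} = \left(- \frac{1}{3}\right) 1 R = - \frac{R}{3}$)
$A{\left(17,-3 + X{\left(-3,-2 \right)} \right)} c{\left(-12 \right)} = \left(- \frac{1}{3}\right) 17 \cdot 0 = \left(- \frac{17}{3}\right) 0 = 0$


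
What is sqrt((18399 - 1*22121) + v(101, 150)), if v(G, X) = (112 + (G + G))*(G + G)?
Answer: 3*sqrt(6634) ≈ 244.35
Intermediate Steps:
v(G, X) = 2*G*(112 + 2*G) (v(G, X) = (112 + 2*G)*(2*G) = 2*G*(112 + 2*G))
sqrt((18399 - 1*22121) + v(101, 150)) = sqrt((18399 - 1*22121) + 4*101*(56 + 101)) = sqrt((18399 - 22121) + 4*101*157) = sqrt(-3722 + 63428) = sqrt(59706) = 3*sqrt(6634)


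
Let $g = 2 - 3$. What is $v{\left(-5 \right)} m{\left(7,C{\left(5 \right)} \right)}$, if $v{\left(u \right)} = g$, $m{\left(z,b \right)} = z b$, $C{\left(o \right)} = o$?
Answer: $-35$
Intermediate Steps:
$m{\left(z,b \right)} = b z$
$g = -1$ ($g = 2 - 3 = -1$)
$v{\left(u \right)} = -1$
$v{\left(-5 \right)} m{\left(7,C{\left(5 \right)} \right)} = - 5 \cdot 7 = \left(-1\right) 35 = -35$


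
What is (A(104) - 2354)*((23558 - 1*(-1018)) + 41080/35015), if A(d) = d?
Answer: -387256374000/7003 ≈ -5.5299e+7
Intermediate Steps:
(A(104) - 2354)*((23558 - 1*(-1018)) + 41080/35015) = (104 - 2354)*((23558 - 1*(-1018)) + 41080/35015) = -2250*((23558 + 1018) + 41080*(1/35015)) = -2250*(24576 + 8216/7003) = -2250*172113944/7003 = -387256374000/7003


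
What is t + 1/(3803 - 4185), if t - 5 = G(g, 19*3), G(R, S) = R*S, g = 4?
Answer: 89005/382 ≈ 233.00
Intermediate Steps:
t = 233 (t = 5 + 4*(19*3) = 5 + 4*57 = 5 + 228 = 233)
t + 1/(3803 - 4185) = 233 + 1/(3803 - 4185) = 233 + 1/(-382) = 233 - 1/382 = 89005/382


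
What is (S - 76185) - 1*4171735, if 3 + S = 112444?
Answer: -4135479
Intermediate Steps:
S = 112441 (S = -3 + 112444 = 112441)
(S - 76185) - 1*4171735 = (112441 - 76185) - 1*4171735 = 36256 - 4171735 = -4135479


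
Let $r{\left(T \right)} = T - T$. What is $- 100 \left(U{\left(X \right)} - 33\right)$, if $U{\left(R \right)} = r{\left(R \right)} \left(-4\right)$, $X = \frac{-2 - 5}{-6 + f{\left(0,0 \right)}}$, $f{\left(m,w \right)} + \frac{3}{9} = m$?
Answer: $3300$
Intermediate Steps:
$f{\left(m,w \right)} = - \frac{1}{3} + m$
$r{\left(T \right)} = 0$
$X = \frac{21}{19}$ ($X = \frac{-2 - 5}{-6 + \left(- \frac{1}{3} + 0\right)} = - \frac{7}{-6 - \frac{1}{3}} = - \frac{7}{- \frac{19}{3}} = \left(-7\right) \left(- \frac{3}{19}\right) = \frac{21}{19} \approx 1.1053$)
$U{\left(R \right)} = 0$ ($U{\left(R \right)} = 0 \left(-4\right) = 0$)
$- 100 \left(U{\left(X \right)} - 33\right) = - 100 \left(0 - 33\right) = \left(-100\right) \left(-33\right) = 3300$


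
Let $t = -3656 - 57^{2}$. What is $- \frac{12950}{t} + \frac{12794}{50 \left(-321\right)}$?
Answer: $\frac{11950493}{11082525} \approx 1.0783$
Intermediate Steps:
$t = -6905$ ($t = -3656 - 3249 = -6905$)
$- \frac{12950}{t} + \frac{12794}{50 \left(-321\right)} = - \frac{12950}{-6905} + \frac{12794}{50 \left(-321\right)} = \left(-12950\right) \left(- \frac{1}{6905}\right) + \frac{12794}{-16050} = \frac{2590}{1381} + 12794 \left(- \frac{1}{16050}\right) = \frac{2590}{1381} - \frac{6397}{8025} = \frac{11950493}{11082525}$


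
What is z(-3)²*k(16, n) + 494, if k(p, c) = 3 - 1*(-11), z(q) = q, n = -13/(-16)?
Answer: 620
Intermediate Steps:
n = 13/16 (n = -13*(-1/16) = 13/16 ≈ 0.81250)
k(p, c) = 14 (k(p, c) = 3 + 11 = 14)
z(-3)²*k(16, n) + 494 = (-3)²*14 + 494 = 9*14 + 494 = 126 + 494 = 620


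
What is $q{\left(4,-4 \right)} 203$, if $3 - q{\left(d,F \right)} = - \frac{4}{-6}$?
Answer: $\frac{1421}{3} \approx 473.67$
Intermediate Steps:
$q{\left(d,F \right)} = \frac{7}{3}$ ($q{\left(d,F \right)} = 3 - - \frac{4}{-6} = 3 - \left(-4\right) \left(- \frac{1}{6}\right) = 3 - \frac{2}{3} = \frac{7}{3}$)
$q{\left(4,-4 \right)} 203 = \frac{7}{3} \cdot 203 = \frac{1421}{3}$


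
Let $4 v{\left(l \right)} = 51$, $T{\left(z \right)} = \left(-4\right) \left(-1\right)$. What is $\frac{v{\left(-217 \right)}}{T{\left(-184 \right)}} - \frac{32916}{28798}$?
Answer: $\frac{471021}{230384} \approx 2.0445$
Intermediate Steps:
$T{\left(z \right)} = 4$
$v{\left(l \right)} = \frac{51}{4}$ ($v{\left(l \right)} = \frac{1}{4} \cdot 51 = \frac{51}{4}$)
$\frac{v{\left(-217 \right)}}{T{\left(-184 \right)}} - \frac{32916}{28798} = \frac{51}{4 \cdot 4} - \frac{32916}{28798} = \frac{51}{4} \cdot \frac{1}{4} - \frac{16458}{14399} = \frac{51}{16} - \frac{16458}{14399} = \frac{471021}{230384}$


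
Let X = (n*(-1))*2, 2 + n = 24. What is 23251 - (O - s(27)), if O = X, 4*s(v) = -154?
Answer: 46513/2 ≈ 23257.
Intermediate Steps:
n = 22 (n = -2 + 24 = 22)
X = -44 (X = (22*(-1))*2 = -22*2 = -44)
s(v) = -77/2 (s(v) = (1/4)*(-154) = -77/2)
O = -44
23251 - (O - s(27)) = 23251 - (-44 - 1*(-77/2)) = 23251 - (-44 + 77/2) = 23251 - 1*(-11/2) = 23251 + 11/2 = 46513/2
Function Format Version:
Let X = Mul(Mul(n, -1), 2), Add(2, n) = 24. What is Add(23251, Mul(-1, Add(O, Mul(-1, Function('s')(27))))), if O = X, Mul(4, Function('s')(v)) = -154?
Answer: Rational(46513, 2) ≈ 23257.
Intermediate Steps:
n = 22 (n = Add(-2, 24) = 22)
X = -44 (X = Mul(Mul(22, -1), 2) = Mul(-22, 2) = -44)
Function('s')(v) = Rational(-77, 2) (Function('s')(v) = Mul(Rational(1, 4), -154) = Rational(-77, 2))
O = -44
Add(23251, Mul(-1, Add(O, Mul(-1, Function('s')(27))))) = Add(23251, Mul(-1, Add(-44, Mul(-1, Rational(-77, 2))))) = Add(23251, Mul(-1, Add(-44, Rational(77, 2)))) = Add(23251, Mul(-1, Rational(-11, 2))) = Add(23251, Rational(11, 2)) = Rational(46513, 2)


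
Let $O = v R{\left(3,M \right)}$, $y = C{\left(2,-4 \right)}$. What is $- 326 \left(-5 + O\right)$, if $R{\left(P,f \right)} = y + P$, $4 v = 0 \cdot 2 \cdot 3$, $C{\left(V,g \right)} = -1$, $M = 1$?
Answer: $1630$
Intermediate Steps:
$y = -1$
$v = 0$ ($v = \frac{0 \cdot 2 \cdot 3}{4} = \frac{0 \cdot 3}{4} = \frac{1}{4} \cdot 0 = 0$)
$R{\left(P,f \right)} = -1 + P$
$O = 0$ ($O = 0 \left(-1 + 3\right) = 0 \cdot 2 = 0$)
$- 326 \left(-5 + O\right) = - 326 \left(-5 + 0\right) = \left(-326\right) \left(-5\right) = 1630$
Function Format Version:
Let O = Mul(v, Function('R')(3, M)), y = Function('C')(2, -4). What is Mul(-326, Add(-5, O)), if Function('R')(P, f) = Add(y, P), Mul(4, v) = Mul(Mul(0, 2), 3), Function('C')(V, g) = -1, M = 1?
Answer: 1630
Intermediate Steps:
y = -1
v = 0 (v = Mul(Rational(1, 4), Mul(Mul(0, 2), 3)) = Mul(Rational(1, 4), Mul(0, 3)) = Mul(Rational(1, 4), 0) = 0)
Function('R')(P, f) = Add(-1, P)
O = 0 (O = Mul(0, Add(-1, 3)) = Mul(0, 2) = 0)
Mul(-326, Add(-5, O)) = Mul(-326, Add(-5, 0)) = Mul(-326, -5) = 1630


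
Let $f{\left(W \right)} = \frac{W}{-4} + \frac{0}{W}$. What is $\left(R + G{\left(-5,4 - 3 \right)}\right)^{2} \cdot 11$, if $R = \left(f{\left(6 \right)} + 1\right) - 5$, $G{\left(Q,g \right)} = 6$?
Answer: $\frac{11}{4} \approx 2.75$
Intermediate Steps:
$f{\left(W \right)} = - \frac{W}{4}$ ($f{\left(W \right)} = W \left(- \frac{1}{4}\right) + 0 = - \frac{W}{4} + 0 = - \frac{W}{4}$)
$R = - \frac{11}{2}$ ($R = \left(\left(- \frac{1}{4}\right) 6 + 1\right) - 5 = \left(- \frac{3}{2} + 1\right) - 5 = - \frac{1}{2} - 5 = - \frac{11}{2} \approx -5.5$)
$\left(R + G{\left(-5,4 - 3 \right)}\right)^{2} \cdot 11 = \left(- \frac{11}{2} + 6\right)^{2} \cdot 11 = \left(\frac{1}{2}\right)^{2} \cdot 11 = \frac{1}{4} \cdot 11 = \frac{11}{4}$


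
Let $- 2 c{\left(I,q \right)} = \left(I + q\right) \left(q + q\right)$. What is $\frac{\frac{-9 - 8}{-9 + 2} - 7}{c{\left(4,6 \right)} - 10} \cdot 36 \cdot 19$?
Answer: $\frac{10944}{245} \approx 44.669$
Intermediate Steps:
$c{\left(I,q \right)} = - q \left(I + q\right)$ ($c{\left(I,q \right)} = - \frac{\left(I + q\right) \left(q + q\right)}{2} = - \frac{\left(I + q\right) 2 q}{2} = - \frac{2 q \left(I + q\right)}{2} = - q \left(I + q\right)$)
$\frac{\frac{-9 - 8}{-9 + 2} - 7}{c{\left(4,6 \right)} - 10} \cdot 36 \cdot 19 = \frac{\frac{-9 - 8}{-9 + 2} - 7}{\left(-1\right) 6 \left(4 + 6\right) - 10} \cdot 36 \cdot 19 = \frac{- \frac{17}{-7} - 7}{\left(-1\right) 6 \cdot 10 - 10} \cdot 36 \cdot 19 = \frac{\left(-17\right) \left(- \frac{1}{7}\right) - 7}{-60 - 10} \cdot 36 \cdot 19 = \frac{\frac{17}{7} - 7}{-70} \cdot 36 \cdot 19 = \left(- \frac{32}{7}\right) \left(- \frac{1}{70}\right) 36 \cdot 19 = \frac{16}{245} \cdot 36 \cdot 19 = \frac{576}{245} \cdot 19 = \frac{10944}{245}$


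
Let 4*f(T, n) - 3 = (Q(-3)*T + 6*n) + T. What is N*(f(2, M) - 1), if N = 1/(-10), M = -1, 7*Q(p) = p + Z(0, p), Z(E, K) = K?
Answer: 47/280 ≈ 0.16786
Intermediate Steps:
Q(p) = 2*p/7 (Q(p) = (p + p)/7 = (2*p)/7 = 2*p/7)
f(T, n) = ¾ + T/28 + 3*n/2 (f(T, n) = ¾ + ((((2/7)*(-3))*T + 6*n) + T)/4 = ¾ + ((-6*T/7 + 6*n) + T)/4 = ¾ + ((6*n - 6*T/7) + T)/4 = ¾ + (6*n + T/7)/4 = ¾ + (T/28 + 3*n/2) = ¾ + T/28 + 3*n/2)
N = -⅒ ≈ -0.10000
N*(f(2, M) - 1) = -((¾ + (1/28)*2 + (3/2)*(-1)) - 1)/10 = -((¾ + 1/14 - 3/2) - 1)/10 = -(-19/28 - 1)/10 = -⅒*(-47/28) = 47/280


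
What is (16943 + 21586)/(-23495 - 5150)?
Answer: -38529/28645 ≈ -1.3451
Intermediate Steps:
(16943 + 21586)/(-23495 - 5150) = 38529/(-28645) = 38529*(-1/28645) = -38529/28645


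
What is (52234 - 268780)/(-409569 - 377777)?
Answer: 108273/393673 ≈ 0.27503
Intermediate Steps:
(52234 - 268780)/(-409569 - 377777) = -216546/(-787346) = -216546*(-1/787346) = 108273/393673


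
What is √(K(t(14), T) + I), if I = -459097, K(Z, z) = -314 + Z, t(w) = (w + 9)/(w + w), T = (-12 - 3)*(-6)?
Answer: I*√90044395/14 ≈ 677.8*I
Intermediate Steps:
T = 90 (T = -15*(-6) = 90)
t(w) = (9 + w)/(2*w) (t(w) = (9 + w)/((2*w)) = (9 + w)*(1/(2*w)) = (9 + w)/(2*w))
√(K(t(14), T) + I) = √((-314 + (½)*(9 + 14)/14) - 459097) = √((-314 + (½)*(1/14)*23) - 459097) = √((-314 + 23/28) - 459097) = √(-8769/28 - 459097) = √(-12863485/28) = I*√90044395/14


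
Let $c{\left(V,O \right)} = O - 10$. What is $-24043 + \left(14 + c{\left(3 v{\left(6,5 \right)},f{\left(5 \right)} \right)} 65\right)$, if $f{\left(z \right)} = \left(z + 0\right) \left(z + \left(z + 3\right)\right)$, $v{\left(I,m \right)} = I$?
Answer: $-20454$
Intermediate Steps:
$f{\left(z \right)} = z \left(3 + 2 z\right)$ ($f{\left(z \right)} = z \left(z + \left(3 + z\right)\right) = z \left(3 + 2 z\right)$)
$c{\left(V,O \right)} = -10 + O$
$-24043 + \left(14 + c{\left(3 v{\left(6,5 \right)},f{\left(5 \right)} \right)} 65\right) = -24043 + \left(14 + \left(-10 + 5 \left(3 + 2 \cdot 5\right)\right) 65\right) = -24043 + \left(14 + \left(-10 + 5 \left(3 + 10\right)\right) 65\right) = -24043 + \left(14 + \left(-10 + 5 \cdot 13\right) 65\right) = -24043 + \left(14 + \left(-10 + 65\right) 65\right) = -24043 + \left(14 + 55 \cdot 65\right) = -24043 + \left(14 + 3575\right) = -24043 + 3589 = -20454$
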